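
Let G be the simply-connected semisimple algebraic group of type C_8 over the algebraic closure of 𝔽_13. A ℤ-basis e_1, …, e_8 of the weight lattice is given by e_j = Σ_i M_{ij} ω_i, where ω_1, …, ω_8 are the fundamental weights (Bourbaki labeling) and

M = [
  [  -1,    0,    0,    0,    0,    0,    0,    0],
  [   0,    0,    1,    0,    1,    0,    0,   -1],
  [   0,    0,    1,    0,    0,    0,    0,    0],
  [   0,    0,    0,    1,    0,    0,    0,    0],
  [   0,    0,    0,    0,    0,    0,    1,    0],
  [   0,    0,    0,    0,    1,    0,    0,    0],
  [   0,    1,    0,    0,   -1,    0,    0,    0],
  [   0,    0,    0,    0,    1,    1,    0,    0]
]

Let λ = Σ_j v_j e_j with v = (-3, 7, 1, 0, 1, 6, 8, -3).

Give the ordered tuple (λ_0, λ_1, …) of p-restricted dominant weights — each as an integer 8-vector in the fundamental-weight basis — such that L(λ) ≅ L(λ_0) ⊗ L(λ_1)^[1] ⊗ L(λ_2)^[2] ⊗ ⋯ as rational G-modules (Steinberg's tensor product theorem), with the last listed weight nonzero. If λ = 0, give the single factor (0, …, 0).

((3, 5, 1, 0, 8, 1, 6, 7),)

ω-coordinates c = M·v, v = (-3, 7, 1, 0, 1, 6, 8, -3):
  c_1 = -1*-3 + 0*7 + 0*1 + 0*0 + 0*1 + 0*6 + 0*8 + 0*-3 = 3
  c_2 = 0*-3 + 0*7 + 1*1 + 0*0 + 1*1 + 0*6 + 0*8 + -1*-3 = 5
  c_3 = 0*-3 + 0*7 + 1*1 + 0*0 + 0*1 + 0*6 + 0*8 + 0*-3 = 1
  c_4 = 0*-3 + 0*7 + 0*1 + 1*0 + 0*1 + 0*6 + 0*8 + 0*-3 = 0
  c_5 = 0*-3 + 0*7 + 0*1 + 0*0 + 0*1 + 0*6 + 1*8 + 0*-3 = 8
  c_6 = 0*-3 + 0*7 + 0*1 + 0*0 + 1*1 + 0*6 + 0*8 + 0*-3 = 1
  c_7 = 0*-3 + 1*7 + 0*1 + 0*0 + -1*1 + 0*6 + 0*8 + 0*-3 = 6
  c_8 = 0*-3 + 0*7 + 0*1 + 0*0 + 1*1 + 1*6 + 0*8 + 0*-3 = 7
p = 13; digits c_i = Σ_j d_{ij}·13^j, 0 ≤ d_{ij} < 13:
  c_1 = 3 = 3·13^0
  c_2 = 5 = 5·13^0
  c_3 = 1 = 1·13^0
  c_4 = 0
  c_5 = 8 = 8·13^0
  c_6 = 1 = 1·13^0
  c_7 = 6 = 6·13^0
  c_8 = 7 = 7·13^0
p-restricted factor λ_0 = (3, 5, 1, 0, 8, 1, 6, 7)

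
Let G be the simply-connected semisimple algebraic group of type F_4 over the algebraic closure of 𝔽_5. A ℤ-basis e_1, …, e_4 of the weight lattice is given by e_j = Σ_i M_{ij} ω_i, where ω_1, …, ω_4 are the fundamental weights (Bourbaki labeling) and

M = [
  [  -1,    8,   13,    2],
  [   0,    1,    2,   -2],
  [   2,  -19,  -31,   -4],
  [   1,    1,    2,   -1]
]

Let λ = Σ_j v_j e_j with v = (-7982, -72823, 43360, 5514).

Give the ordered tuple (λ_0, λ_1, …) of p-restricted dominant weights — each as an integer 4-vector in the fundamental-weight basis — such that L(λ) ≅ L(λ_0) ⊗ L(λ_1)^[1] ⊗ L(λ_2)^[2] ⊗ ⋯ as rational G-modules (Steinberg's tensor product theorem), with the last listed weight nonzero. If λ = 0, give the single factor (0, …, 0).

((1, 4, 2, 1), (1, 3, 1, 0), (4, 4, 3, 1), (0, 2, 1, 3), (0, 4, 2, 0))

Change of basis e → ω: c = M·v where v = (-7982, -72823, 43360, 5514):
  c_1 = (-1)·(-7982) + (8)·(-72823) + (13)·(43360) + (2)·(5514) = 106
  c_2 = (0)·(-7982) + (1)·(-72823) + (2)·(43360) + (-2)·(5514) = 2869
  c_3 = (2)·(-7982) + (-19)·(-72823) + (-31)·(43360) + (-4)·(5514) = 1457
  c_4 = (1)·(-7982) + (1)·(-72823) + (2)·(43360) + (-1)·(5514) = 401
Expand coordinatewise in base 5:
  c_1 = 106 = 1·5^0 + 1·5^1 + 4·5^2
  c_2 = 2869 = 4·5^0 + 3·5^1 + 4·5^2 + 2·5^3 + 4·5^4
  c_3 = 1457 = 2·5^0 + 1·5^1 + 3·5^2 + 1·5^3 + 2·5^4
  c_4 = 401 = 1·5^0 + 0·5^1 + 1·5^2 + 3·5^3
λ_0 = (1, 4, 2, 1)
λ_1 = (1, 3, 1, 0)
λ_2 = (4, 4, 3, 1)
λ_3 = (0, 2, 1, 3)
λ_4 = (0, 4, 2, 0)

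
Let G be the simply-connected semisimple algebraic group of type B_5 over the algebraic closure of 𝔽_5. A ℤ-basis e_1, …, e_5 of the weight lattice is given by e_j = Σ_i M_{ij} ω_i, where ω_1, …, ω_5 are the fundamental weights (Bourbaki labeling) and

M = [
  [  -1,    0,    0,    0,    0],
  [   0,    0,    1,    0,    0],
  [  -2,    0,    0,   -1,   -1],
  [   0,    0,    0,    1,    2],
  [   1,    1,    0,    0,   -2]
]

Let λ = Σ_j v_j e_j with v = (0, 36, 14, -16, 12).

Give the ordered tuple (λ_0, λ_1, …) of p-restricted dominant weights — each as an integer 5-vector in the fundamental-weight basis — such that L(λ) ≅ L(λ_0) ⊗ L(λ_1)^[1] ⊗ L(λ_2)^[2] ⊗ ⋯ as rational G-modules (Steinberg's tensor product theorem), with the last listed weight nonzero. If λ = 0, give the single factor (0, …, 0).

((0, 4, 4, 3, 2), (0, 2, 0, 1, 2))

Converting to the ω-basis (c_i = row i of M dotted with v = (0, 36, 14, -16, 12)):
  c_1 = (-1)·(0) + 0·36 + 0·14 + (0)·(-16) + 0·12 = 0
  c_2 = 0·0 + 0·36 + 1·14 + (0)·(-16) + 0·12 = 14
  c_3 = (-2)·(0) + 0·36 + 0·14 + (-1)·(-16) + (-1)·(12) = 4
  c_4 = 0·0 + 0·36 + 0·14 + (1)·(-16) + 2·12 = 8
  c_5 = 1·0 + 1·36 + 0·14 + (0)·(-16) + (-2)·(12) = 12
Expand coordinatewise in base 5:
  c_1 = 0
  c_2 = 14 = 4·5^0 + 2·5^1
  c_3 = 4 = 4·5^0
  c_4 = 8 = 3·5^0 + 1·5^1
  c_5 = 12 = 2·5^0 + 2·5^1
Factor λ_0 = (0, 4, 4, 3, 2)
Factor λ_1 = (0, 2, 0, 1, 2)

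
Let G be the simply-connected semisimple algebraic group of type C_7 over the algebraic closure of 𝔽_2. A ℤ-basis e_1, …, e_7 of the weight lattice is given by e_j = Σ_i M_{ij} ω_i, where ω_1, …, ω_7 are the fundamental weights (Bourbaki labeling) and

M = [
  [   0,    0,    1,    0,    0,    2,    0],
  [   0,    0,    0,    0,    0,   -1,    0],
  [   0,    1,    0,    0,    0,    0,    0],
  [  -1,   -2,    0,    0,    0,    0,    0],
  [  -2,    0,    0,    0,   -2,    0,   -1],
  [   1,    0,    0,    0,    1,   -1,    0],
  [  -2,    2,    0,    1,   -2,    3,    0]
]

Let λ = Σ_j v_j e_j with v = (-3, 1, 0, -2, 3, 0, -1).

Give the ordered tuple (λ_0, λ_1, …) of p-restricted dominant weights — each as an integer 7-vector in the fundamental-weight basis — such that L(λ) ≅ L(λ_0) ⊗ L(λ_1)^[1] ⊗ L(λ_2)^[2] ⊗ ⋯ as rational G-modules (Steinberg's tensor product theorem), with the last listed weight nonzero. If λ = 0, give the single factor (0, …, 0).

In the fundamental-weight basis, λ has coordinates c = M·v (v = (-3, 1, 0, -2, 3, 0, -1)):
  c_1 = 0*-3 + 0*1 + 1*0 + 0*-2 + 0*3 + 2*0 + 0*-1 = 0
  c_2 = 0*-3 + 0*1 + 0*0 + 0*-2 + 0*3 + -1*0 + 0*-1 = 0
  c_3 = 0*-3 + 1*1 + 0*0 + 0*-2 + 0*3 + 0*0 + 0*-1 = 1
  c_4 = -1*-3 + -2*1 + 0*0 + 0*-2 + 0*3 + 0*0 + 0*-1 = 1
  c_5 = -2*-3 + 0*1 + 0*0 + 0*-2 + -2*3 + 0*0 + -1*-1 = 1
  c_6 = 1*-3 + 0*1 + 0*0 + 0*-2 + 1*3 + -1*0 + 0*-1 = 0
  c_7 = -2*-3 + 2*1 + 0*0 + 1*-2 + -2*3 + 3*0 + 0*-1 = 0
Expand coordinatewise in base 2:
  c_1 = 0
  c_2 = 0
  c_3 = 1 = 1·2^0
  c_4 = 1 = 1·2^0
  c_5 = 1 = 1·2^0
  c_6 = 0
  c_7 = 0
p-restricted factor λ_0 = (0, 0, 1, 1, 1, 0, 0)

((0, 0, 1, 1, 1, 0, 0),)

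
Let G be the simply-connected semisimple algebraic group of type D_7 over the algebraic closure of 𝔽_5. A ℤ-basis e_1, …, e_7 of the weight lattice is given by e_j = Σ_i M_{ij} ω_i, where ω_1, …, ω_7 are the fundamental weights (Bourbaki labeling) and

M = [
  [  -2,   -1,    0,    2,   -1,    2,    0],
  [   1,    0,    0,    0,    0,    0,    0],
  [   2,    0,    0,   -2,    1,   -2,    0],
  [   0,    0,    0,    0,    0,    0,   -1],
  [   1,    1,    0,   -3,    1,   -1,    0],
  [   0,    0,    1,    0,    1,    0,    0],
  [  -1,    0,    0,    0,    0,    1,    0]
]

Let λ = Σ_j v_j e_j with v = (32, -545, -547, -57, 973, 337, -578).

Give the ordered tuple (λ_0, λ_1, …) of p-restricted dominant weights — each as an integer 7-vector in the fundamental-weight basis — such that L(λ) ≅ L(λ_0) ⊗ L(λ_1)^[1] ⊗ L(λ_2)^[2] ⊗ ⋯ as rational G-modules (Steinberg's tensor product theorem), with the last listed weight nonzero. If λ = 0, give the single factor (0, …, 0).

Converting to the ω-basis (c_i = row i of M dotted with v = (32, -545, -547, -57, 973, 337, -578)):
  c_1 = (-2)·(32) + (-1)·(-545) + (0)·(-547) + (2)·(-57) + (-1)·(973) + (2)·(337) + (0)·(-578) = 68
  c_2 = (1)·(32) + (0)·(-545) + (0)·(-547) + (0)·(-57) + (0)·(973) + (0)·(337) + (0)·(-578) = 32
  c_3 = (2)·(32) + (0)·(-545) + (0)·(-547) + (-2)·(-57) + (1)·(973) + (-2)·(337) + (0)·(-578) = 477
  c_4 = (0)·(32) + (0)·(-545) + (0)·(-547) + (0)·(-57) + (0)·(973) + (0)·(337) + (-1)·(-578) = 578
  c_5 = (1)·(32) + (1)·(-545) + (0)·(-547) + (-3)·(-57) + (1)·(973) + (-1)·(337) + (0)·(-578) = 294
  c_6 = (0)·(32) + (0)·(-545) + (1)·(-547) + (0)·(-57) + (1)·(973) + (0)·(337) + (0)·(-578) = 426
  c_7 = (-1)·(32) + (0)·(-545) + (0)·(-547) + (0)·(-57) + (0)·(973) + (1)·(337) + (0)·(-578) = 305
Base-5 expansion of each c_i:
  c_1 = 68 = 3·5^0 + 3·5^1 + 2·5^2
  c_2 = 32 = 2·5^0 + 1·5^1 + 1·5^2
  c_3 = 477 = 2·5^0 + 0·5^1 + 4·5^2 + 3·5^3
  c_4 = 578 = 3·5^0 + 0·5^1 + 3·5^2 + 4·5^3
  c_5 = 294 = 4·5^0 + 3·5^1 + 1·5^2 + 2·5^3
  c_6 = 426 = 1·5^0 + 0·5^1 + 2·5^2 + 3·5^3
  c_7 = 305 = 0·5^0 + 1·5^1 + 2·5^2 + 2·5^3
p-restricted factor λ_0 = (3, 2, 2, 3, 4, 1, 0)
p-restricted factor λ_1 = (3, 1, 0, 0, 3, 0, 1)
p-restricted factor λ_2 = (2, 1, 4, 3, 1, 2, 2)
p-restricted factor λ_3 = (0, 0, 3, 4, 2, 3, 2)

((3, 2, 2, 3, 4, 1, 0), (3, 1, 0, 0, 3, 0, 1), (2, 1, 4, 3, 1, 2, 2), (0, 0, 3, 4, 2, 3, 2))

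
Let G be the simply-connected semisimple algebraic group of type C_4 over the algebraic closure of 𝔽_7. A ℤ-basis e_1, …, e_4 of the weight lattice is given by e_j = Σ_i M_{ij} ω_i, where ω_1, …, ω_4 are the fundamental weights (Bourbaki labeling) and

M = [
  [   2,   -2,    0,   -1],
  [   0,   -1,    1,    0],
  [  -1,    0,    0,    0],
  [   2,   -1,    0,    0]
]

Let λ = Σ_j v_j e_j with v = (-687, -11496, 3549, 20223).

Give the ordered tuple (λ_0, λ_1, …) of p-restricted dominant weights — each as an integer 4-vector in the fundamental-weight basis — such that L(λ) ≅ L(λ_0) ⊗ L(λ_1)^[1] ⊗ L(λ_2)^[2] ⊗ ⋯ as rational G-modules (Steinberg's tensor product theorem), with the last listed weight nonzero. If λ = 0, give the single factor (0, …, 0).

((2, 2, 1, 0), (3, 0, 0, 4), (0, 6, 0, 3), (4, 1, 2, 1), (0, 6, 0, 4))

ω-coordinates c = M·v, v = (-687, -11496, 3549, 20223):
  c_1 = (2)·(-687) + (-2)·(-11496) + (0)·(3549) + (-1)·(20223) = 1395
  c_2 = (0)·(-687) + (-1)·(-11496) + (1)·(3549) + (0)·(20223) = 15045
  c_3 = (-1)·(-687) + (0)·(-11496) + (0)·(3549) + (0)·(20223) = 687
  c_4 = (2)·(-687) + (-1)·(-11496) + (0)·(3549) + (0)·(20223) = 10122
p = 7; digits c_i = Σ_j d_{ij}·7^j, 0 ≤ d_{ij} < 7:
  c_1 = 1395 = 2·7^0 + 3·7^1 + 0·7^2 + 4·7^3
  c_2 = 15045 = 2·7^0 + 0·7^1 + 6·7^2 + 1·7^3 + 6·7^4
  c_3 = 687 = 1·7^0 + 0·7^1 + 0·7^2 + 2·7^3
  c_4 = 10122 = 0·7^0 + 4·7^1 + 3·7^2 + 1·7^3 + 4·7^4
p-restricted factor λ_0 = (2, 2, 1, 0)
p-restricted factor λ_1 = (3, 0, 0, 4)
p-restricted factor λ_2 = (0, 6, 0, 3)
p-restricted factor λ_3 = (4, 1, 2, 1)
p-restricted factor λ_4 = (0, 6, 0, 4)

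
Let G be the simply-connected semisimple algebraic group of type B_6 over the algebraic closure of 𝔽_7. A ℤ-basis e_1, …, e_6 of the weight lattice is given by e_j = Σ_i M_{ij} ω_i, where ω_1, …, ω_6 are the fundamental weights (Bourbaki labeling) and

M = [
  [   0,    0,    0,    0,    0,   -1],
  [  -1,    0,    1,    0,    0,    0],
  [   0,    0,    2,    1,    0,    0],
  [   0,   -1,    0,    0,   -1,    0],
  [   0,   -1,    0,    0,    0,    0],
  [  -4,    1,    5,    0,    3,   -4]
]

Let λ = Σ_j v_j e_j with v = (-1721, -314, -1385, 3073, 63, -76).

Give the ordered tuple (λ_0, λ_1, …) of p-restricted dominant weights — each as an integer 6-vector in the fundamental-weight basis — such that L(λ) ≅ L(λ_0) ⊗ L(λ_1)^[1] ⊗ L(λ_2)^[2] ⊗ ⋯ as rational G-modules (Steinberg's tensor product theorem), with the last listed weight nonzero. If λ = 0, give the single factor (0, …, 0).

Converting to the ω-basis (c_i = row i of M dotted with v = (-1721, -314, -1385, 3073, 63, -76)):
  c_1 = (0)·(-1721) + (0)·(-314) + (0)·(-1385) + 0·3073 + 0·63 + (-1)·(-76) = 76
  c_2 = (-1)·(-1721) + (0)·(-314) + (1)·(-1385) + 0·3073 + 0·63 + (0)·(-76) = 336
  c_3 = (0)·(-1721) + (0)·(-314) + (2)·(-1385) + 1·3073 + 0·63 + (0)·(-76) = 303
  c_4 = (0)·(-1721) + (-1)·(-314) + (0)·(-1385) + 0·3073 + (-1)·(63) + (0)·(-76) = 251
  c_5 = (0)·(-1721) + (-1)·(-314) + (0)·(-1385) + 0·3073 + 0·63 + (0)·(-76) = 314
  c_6 = (-4)·(-1721) + (1)·(-314) + (5)·(-1385) + 0·3073 + 3·63 + (-4)·(-76) = 138
p = 7; digits c_i = Σ_j d_{ij}·7^j, 0 ≤ d_{ij} < 7:
  c_1 = 76 = 6·7^0 + 3·7^1 + 1·7^2
  c_2 = 336 = 0·7^0 + 6·7^1 + 6·7^2
  c_3 = 303 = 2·7^0 + 1·7^1 + 6·7^2
  c_4 = 251 = 6·7^0 + 0·7^1 + 5·7^2
  c_5 = 314 = 6·7^0 + 2·7^1 + 6·7^2
  c_6 = 138 = 5·7^0 + 5·7^1 + 2·7^2
λ_0 = (6, 0, 2, 6, 6, 5)
λ_1 = (3, 6, 1, 0, 2, 5)
λ_2 = (1, 6, 6, 5, 6, 2)

((6, 0, 2, 6, 6, 5), (3, 6, 1, 0, 2, 5), (1, 6, 6, 5, 6, 2))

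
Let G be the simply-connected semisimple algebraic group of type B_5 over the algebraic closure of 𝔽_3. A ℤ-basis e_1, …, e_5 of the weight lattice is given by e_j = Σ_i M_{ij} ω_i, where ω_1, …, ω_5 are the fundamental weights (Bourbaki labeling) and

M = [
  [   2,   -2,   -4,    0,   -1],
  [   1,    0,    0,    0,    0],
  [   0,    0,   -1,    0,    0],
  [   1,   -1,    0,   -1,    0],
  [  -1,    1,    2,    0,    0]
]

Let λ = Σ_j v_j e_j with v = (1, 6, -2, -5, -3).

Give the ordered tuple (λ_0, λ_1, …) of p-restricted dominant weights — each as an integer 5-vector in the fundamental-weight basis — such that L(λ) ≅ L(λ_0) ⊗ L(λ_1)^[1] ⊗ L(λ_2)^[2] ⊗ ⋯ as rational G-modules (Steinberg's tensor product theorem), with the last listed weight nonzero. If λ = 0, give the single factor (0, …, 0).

((1, 1, 2, 0, 1),)

ω-coordinates c = M·v, v = (1, 6, -2, -5, -3):
  c_1 = 2*1 + -2*6 + -4*-2 + 0*-5 + -1*-3 = 1
  c_2 = 1*1 + 0*6 + 0*-2 + 0*-5 + 0*-3 = 1
  c_3 = 0*1 + 0*6 + -1*-2 + 0*-5 + 0*-3 = 2
  c_4 = 1*1 + -1*6 + 0*-2 + -1*-5 + 0*-3 = 0
  c_5 = -1*1 + 1*6 + 2*-2 + 0*-5 + 0*-3 = 1
p = 3; digits c_i = Σ_j d_{ij}·3^j, 0 ≤ d_{ij} < 3:
  c_1 = 1 = 1·3^0
  c_2 = 1 = 1·3^0
  c_3 = 2 = 2·3^0
  c_4 = 0
  c_5 = 1 = 1·3^0
λ_0 = (1, 1, 2, 0, 1)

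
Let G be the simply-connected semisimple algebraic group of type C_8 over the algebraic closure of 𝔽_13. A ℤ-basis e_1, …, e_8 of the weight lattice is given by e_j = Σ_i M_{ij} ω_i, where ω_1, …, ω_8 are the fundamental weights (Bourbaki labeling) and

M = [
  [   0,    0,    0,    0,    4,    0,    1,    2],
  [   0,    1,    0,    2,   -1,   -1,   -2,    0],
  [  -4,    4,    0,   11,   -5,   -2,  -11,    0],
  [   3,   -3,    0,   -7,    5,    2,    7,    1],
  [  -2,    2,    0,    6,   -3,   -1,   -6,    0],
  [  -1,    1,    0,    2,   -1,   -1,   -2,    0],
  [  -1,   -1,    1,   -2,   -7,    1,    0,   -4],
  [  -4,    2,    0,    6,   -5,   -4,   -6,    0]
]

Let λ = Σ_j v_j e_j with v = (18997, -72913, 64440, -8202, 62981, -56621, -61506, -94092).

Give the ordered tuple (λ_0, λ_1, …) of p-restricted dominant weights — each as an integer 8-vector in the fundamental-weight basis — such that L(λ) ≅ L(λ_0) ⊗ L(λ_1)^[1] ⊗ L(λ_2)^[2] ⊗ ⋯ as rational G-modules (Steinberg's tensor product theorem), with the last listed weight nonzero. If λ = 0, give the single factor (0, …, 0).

((11, 9, 11, 7, 3, 5, 3, 8), (2, 9, 10, 2, 10, 4, 9, 9), (0, 5, 9, 8, 8, 10, 2, 4), (1, 12, 7, 4, 1, 3, 6, 4))

ω-coordinates c = M·v, v = (18997, -72913, 64440, -8202, 62981, -56621, -61506, -94092):
  c_1 = 0*18997 + 0*-72913 + 0*64440 + 0*-8202 + 4*62981 + 0*-56621 + 1*-61506 + 2*-94092 = 2234
  c_2 = 0*18997 + 1*-72913 + 0*64440 + 2*-8202 + -1*62981 + -1*-56621 + -2*-61506 + 0*-94092 = 27335
  c_3 = -4*18997 + 4*-72913 + 0*64440 + 11*-8202 + -5*62981 + -2*-56621 + -11*-61506 + 0*-94092 = 17041
  c_4 = 3*18997 + -3*-72913 + 0*64440 + -7*-8202 + 5*62981 + 2*-56621 + 7*-61506 + 1*-94092 = 10173
  c_5 = -2*18997 + 2*-72913 + 0*64440 + 6*-8202 + -3*62981 + -1*-56621 + -6*-61506 + 0*-94092 = 3682
  c_6 = -1*18997 + 1*-72913 + 0*64440 + 2*-8202 + -1*62981 + -1*-56621 + -2*-61506 + 0*-94092 = 8338
  c_7 = -1*18997 + -1*-72913 + 1*64440 + -2*-8202 + -7*62981 + 1*-56621 + 0*-61506 + -4*-94092 = 13640
  c_8 = -4*18997 + 2*-72913 + 0*64440 + 6*-8202 + -5*62981 + -4*-56621 + -6*-61506 + 0*-94092 = 9589
p = 13; digits c_i = Σ_j d_{ij}·13^j, 0 ≤ d_{ij} < 13:
  c_1 = 2234 = 11·13^0 + 2·13^1 + 0·13^2 + 1·13^3
  c_2 = 27335 = 9·13^0 + 9·13^1 + 5·13^2 + 12·13^3
  c_3 = 17041 = 11·13^0 + 10·13^1 + 9·13^2 + 7·13^3
  c_4 = 10173 = 7·13^0 + 2·13^1 + 8·13^2 + 4·13^3
  c_5 = 3682 = 3·13^0 + 10·13^1 + 8·13^2 + 1·13^3
  c_6 = 8338 = 5·13^0 + 4·13^1 + 10·13^2 + 3·13^3
  c_7 = 13640 = 3·13^0 + 9·13^1 + 2·13^2 + 6·13^3
  c_8 = 9589 = 8·13^0 + 9·13^1 + 4·13^2 + 4·13^3
λ_0 = (11, 9, 11, 7, 3, 5, 3, 8)
λ_1 = (2, 9, 10, 2, 10, 4, 9, 9)
λ_2 = (0, 5, 9, 8, 8, 10, 2, 4)
λ_3 = (1, 12, 7, 4, 1, 3, 6, 4)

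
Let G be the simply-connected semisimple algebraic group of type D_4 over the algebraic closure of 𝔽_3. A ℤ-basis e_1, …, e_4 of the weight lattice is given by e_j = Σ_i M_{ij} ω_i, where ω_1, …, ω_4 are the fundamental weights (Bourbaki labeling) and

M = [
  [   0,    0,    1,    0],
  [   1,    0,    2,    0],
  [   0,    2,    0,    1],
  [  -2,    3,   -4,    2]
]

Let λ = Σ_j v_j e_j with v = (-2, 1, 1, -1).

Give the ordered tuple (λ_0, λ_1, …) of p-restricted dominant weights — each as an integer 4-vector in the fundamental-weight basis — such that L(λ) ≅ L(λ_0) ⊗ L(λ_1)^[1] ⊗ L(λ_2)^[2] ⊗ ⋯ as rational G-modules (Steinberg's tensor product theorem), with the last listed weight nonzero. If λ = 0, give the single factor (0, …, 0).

((1, 0, 1, 1),)

ω-coordinates c = M·v, v = (-2, 1, 1, -1):
  c_1 = 0*-2 + 0*1 + 1*1 + 0*-1 = 1
  c_2 = 1*-2 + 0*1 + 2*1 + 0*-1 = 0
  c_3 = 0*-2 + 2*1 + 0*1 + 1*-1 = 1
  c_4 = -2*-2 + 3*1 + -4*1 + 2*-1 = 1
Expand coordinatewise in base 3:
  c_1 = 1 = 1·3^0
  c_2 = 0
  c_3 = 1 = 1·3^0
  c_4 = 1 = 1·3^0
p-restricted factor λ_0 = (1, 0, 1, 1)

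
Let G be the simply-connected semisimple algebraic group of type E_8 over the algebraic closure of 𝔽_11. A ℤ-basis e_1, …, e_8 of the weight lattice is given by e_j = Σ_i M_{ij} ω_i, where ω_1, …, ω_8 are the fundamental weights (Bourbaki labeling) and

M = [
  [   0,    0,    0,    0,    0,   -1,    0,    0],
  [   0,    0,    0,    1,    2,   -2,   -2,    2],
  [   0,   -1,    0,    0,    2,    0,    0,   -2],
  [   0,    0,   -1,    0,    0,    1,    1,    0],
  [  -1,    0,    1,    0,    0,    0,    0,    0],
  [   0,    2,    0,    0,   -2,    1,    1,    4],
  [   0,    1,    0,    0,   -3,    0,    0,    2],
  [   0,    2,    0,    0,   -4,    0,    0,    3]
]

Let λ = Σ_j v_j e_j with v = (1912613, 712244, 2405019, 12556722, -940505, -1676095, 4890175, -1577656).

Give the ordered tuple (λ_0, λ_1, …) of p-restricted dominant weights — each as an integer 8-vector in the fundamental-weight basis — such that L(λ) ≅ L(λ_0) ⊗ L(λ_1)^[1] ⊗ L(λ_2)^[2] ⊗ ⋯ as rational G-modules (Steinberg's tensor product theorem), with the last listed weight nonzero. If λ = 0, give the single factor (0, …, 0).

((3, 6, 2, 0, 2, 9, 3, 10), (0, 8, 1, 5, 5, 9, 7, 2), (3, 6, 3, 9, 10, 10, 3, 8), (5, 6, 4, 2, 6, 2, 9, 10), (4, 8, 5, 0, 0, 3, 3, 8), (10, 6, 3, 5, 3, 1, 2, 2))

Change of basis e → ω: c = M·v where v = (1912613, 712244, 2405019, 12556722, -940505, -1676095, 4890175, -1577656):
  c_1 = 0*1912613 + 0*712244 + 0*2405019 + 0*12556722 + 0*-940505 + -1*-1676095 + 0*4890175 + 0*-1577656 = 1676095
  c_2 = 0*1912613 + 0*712244 + 0*2405019 + 1*12556722 + 2*-940505 + -2*-1676095 + -2*4890175 + 2*-1577656 = 1092240
  c_3 = 0*1912613 + -1*712244 + 0*2405019 + 0*12556722 + 2*-940505 + 0*-1676095 + 0*4890175 + -2*-1577656 = 562058
  c_4 = 0*1912613 + 0*712244 + -1*2405019 + 0*12556722 + 0*-940505 + 1*-1676095 + 1*4890175 + 0*-1577656 = 809061
  c_5 = -1*1912613 + 0*712244 + 1*2405019 + 0*12556722 + 0*-940505 + 0*-1676095 + 0*4890175 + 0*-1577656 = 492406
  c_6 = 0*1912613 + 2*712244 + 0*2405019 + 0*12556722 + -2*-940505 + 1*-1676095 + 1*4890175 + 4*-1577656 = 208954
  c_7 = 0*1912613 + 1*712244 + 0*2405019 + 0*12556722 + -3*-940505 + 0*-1676095 + 0*4890175 + 2*-1577656 = 378447
  c_8 = 0*1912613 + 2*712244 + 0*2405019 + 0*12556722 + -4*-940505 + 0*-1676095 + 0*4890175 + 3*-1577656 = 453540
Expand coordinatewise in base 11:
  c_1 = 1676095 = 3·11^0 + 0·11^1 + 3·11^2 + 5·11^3 + 4·11^4 + 10·11^5
  c_2 = 1092240 = 6·11^0 + 8·11^1 + 6·11^2 + 6·11^3 + 8·11^4 + 6·11^5
  c_3 = 562058 = 2·11^0 + 1·11^1 + 3·11^2 + 4·11^3 + 5·11^4 + 3·11^5
  c_4 = 809061 = 0·11^0 + 5·11^1 + 9·11^2 + 2·11^3 + 0·11^4 + 5·11^5
  c_5 = 492406 = 2·11^0 + 5·11^1 + 10·11^2 + 6·11^3 + 0·11^4 + 3·11^5
  c_6 = 208954 = 9·11^0 + 9·11^1 + 10·11^2 + 2·11^3 + 3·11^4 + 1·11^5
  c_7 = 378447 = 3·11^0 + 7·11^1 + 3·11^2 + 9·11^3 + 3·11^4 + 2·11^5
  c_8 = 453540 = 10·11^0 + 2·11^1 + 8·11^2 + 10·11^3 + 8·11^4 + 2·11^5
p-restricted factor λ_0 = (3, 6, 2, 0, 2, 9, 3, 10)
p-restricted factor λ_1 = (0, 8, 1, 5, 5, 9, 7, 2)
p-restricted factor λ_2 = (3, 6, 3, 9, 10, 10, 3, 8)
p-restricted factor λ_3 = (5, 6, 4, 2, 6, 2, 9, 10)
p-restricted factor λ_4 = (4, 8, 5, 0, 0, 3, 3, 8)
p-restricted factor λ_5 = (10, 6, 3, 5, 3, 1, 2, 2)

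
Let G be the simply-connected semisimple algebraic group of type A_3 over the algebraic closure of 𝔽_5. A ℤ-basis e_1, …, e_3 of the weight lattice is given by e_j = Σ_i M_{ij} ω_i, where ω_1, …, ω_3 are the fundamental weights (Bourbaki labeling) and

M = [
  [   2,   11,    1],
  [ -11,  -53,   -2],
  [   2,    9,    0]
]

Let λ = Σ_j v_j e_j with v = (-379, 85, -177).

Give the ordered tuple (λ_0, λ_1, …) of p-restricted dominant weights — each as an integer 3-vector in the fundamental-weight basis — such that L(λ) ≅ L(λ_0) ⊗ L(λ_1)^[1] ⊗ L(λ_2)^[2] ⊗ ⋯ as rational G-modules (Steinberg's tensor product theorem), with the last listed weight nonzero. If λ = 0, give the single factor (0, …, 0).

((0, 3, 2), (0, 3, 1))

ω-coordinates c = M·v, v = (-379, 85, -177):
  c_1 = (2)·(-379) + 11·85 + (1)·(-177) = 0
  c_2 = (-11)·(-379) + (-53)·(85) + (-2)·(-177) = 18
  c_3 = (2)·(-379) + 9·85 + (0)·(-177) = 7
p = 5; digits c_i = Σ_j d_{ij}·5^j, 0 ≤ d_{ij} < 5:
  c_1 = 0
  c_2 = 18 = 3·5^0 + 3·5^1
  c_3 = 7 = 2·5^0 + 1·5^1
Factor λ_0 = (0, 3, 2)
Factor λ_1 = (0, 3, 1)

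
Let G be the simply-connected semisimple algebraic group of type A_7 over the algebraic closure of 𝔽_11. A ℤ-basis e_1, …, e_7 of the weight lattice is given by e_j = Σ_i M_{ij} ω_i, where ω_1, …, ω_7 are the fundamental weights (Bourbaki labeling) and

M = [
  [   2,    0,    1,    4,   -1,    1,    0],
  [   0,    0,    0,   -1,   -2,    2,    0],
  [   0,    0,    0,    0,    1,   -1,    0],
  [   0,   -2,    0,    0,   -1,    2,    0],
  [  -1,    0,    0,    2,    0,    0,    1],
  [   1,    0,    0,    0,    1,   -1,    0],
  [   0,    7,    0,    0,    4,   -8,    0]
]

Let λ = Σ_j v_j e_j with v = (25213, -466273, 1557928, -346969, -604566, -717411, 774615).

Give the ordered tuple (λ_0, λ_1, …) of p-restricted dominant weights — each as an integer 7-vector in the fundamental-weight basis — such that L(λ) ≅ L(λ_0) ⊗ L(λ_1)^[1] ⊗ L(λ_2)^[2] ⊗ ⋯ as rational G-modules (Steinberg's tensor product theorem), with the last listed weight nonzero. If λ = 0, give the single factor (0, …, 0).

((9, 4, 7, 1, 2, 8, 1), (5, 3, 6, 4, 4, 10, 0), (9, 1, 8, 9, 7, 7, 10), (3, 3, 7, 10, 8, 4, 9), (7, 8, 7, 6, 3, 9, 3))

Converting to the ω-basis (c_i = row i of M dotted with v = (25213, -466273, 1557928, -346969, -604566, -717411, 774615)):
  c_1 = 2·25213 + (0)·(-466273) + 1·1557928 + (4)·(-346969) + (-1)·(-604566) + (1)·(-717411) + 0·774615 = 107633
  c_2 = 0·25213 + (0)·(-466273) + 0·1557928 + (-1)·(-346969) + (-2)·(-604566) + (2)·(-717411) + 0·774615 = 121279
  c_3 = 0·25213 + (0)·(-466273) + 0·1557928 + (0)·(-346969) + (1)·(-604566) + (-1)·(-717411) + 0·774615 = 112845
  c_4 = 0·25213 + (-2)·(-466273) + 0·1557928 + (0)·(-346969) + (-1)·(-604566) + (2)·(-717411) + 0·774615 = 102290
  c_5 = (-1)·(25213) + (0)·(-466273) + 0·1557928 + (2)·(-346969) + (0)·(-604566) + (0)·(-717411) + 1·774615 = 55464
  c_6 = 1·25213 + (0)·(-466273) + 0·1557928 + (0)·(-346969) + (1)·(-604566) + (-1)·(-717411) + 0·774615 = 138058
  c_7 = 0·25213 + (7)·(-466273) + 0·1557928 + (0)·(-346969) + (4)·(-604566) + (-8)·(-717411) + 0·774615 = 57113
Expand coordinatewise in base 11:
  c_1 = 107633 = 9·11^0 + 5·11^1 + 9·11^2 + 3·11^3 + 7·11^4
  c_2 = 121279 = 4·11^0 + 3·11^1 + 1·11^2 + 3·11^3 + 8·11^4
  c_3 = 112845 = 7·11^0 + 6·11^1 + 8·11^2 + 7·11^3 + 7·11^4
  c_4 = 102290 = 1·11^0 + 4·11^1 + 9·11^2 + 10·11^3 + 6·11^4
  c_5 = 55464 = 2·11^0 + 4·11^1 + 7·11^2 + 8·11^3 + 3·11^4
  c_6 = 138058 = 8·11^0 + 10·11^1 + 7·11^2 + 4·11^3 + 9·11^4
  c_7 = 57113 = 1·11^0 + 0·11^1 + 10·11^2 + 9·11^3 + 3·11^4
p-restricted factor λ_0 = (9, 4, 7, 1, 2, 8, 1)
p-restricted factor λ_1 = (5, 3, 6, 4, 4, 10, 0)
p-restricted factor λ_2 = (9, 1, 8, 9, 7, 7, 10)
p-restricted factor λ_3 = (3, 3, 7, 10, 8, 4, 9)
p-restricted factor λ_4 = (7, 8, 7, 6, 3, 9, 3)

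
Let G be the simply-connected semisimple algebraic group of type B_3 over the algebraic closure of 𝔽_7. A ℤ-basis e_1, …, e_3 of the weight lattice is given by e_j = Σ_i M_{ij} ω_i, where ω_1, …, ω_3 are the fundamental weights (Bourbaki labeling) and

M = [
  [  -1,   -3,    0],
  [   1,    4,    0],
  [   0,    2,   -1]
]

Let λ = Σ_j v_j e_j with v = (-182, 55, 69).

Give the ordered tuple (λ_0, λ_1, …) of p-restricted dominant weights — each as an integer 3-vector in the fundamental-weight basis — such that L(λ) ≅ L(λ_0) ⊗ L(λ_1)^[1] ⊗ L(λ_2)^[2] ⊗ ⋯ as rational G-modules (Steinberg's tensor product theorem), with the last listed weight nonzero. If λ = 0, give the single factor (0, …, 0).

((3, 3, 6), (2, 5, 5))

In the fundamental-weight basis, λ has coordinates c = M·v (v = (-182, 55, 69)):
  c_1 = (-1)·(-182) + (-3)·(55) + 0·69 = 17
  c_2 = (1)·(-182) + 4·55 + 0·69 = 38
  c_3 = (0)·(-182) + 2·55 + (-1)·(69) = 41
Base-7 expansion of each c_i:
  c_1 = 17 = 3·7^0 + 2·7^1
  c_2 = 38 = 3·7^0 + 5·7^1
  c_3 = 41 = 6·7^0 + 5·7^1
λ_0 = (3, 3, 6)
λ_1 = (2, 5, 5)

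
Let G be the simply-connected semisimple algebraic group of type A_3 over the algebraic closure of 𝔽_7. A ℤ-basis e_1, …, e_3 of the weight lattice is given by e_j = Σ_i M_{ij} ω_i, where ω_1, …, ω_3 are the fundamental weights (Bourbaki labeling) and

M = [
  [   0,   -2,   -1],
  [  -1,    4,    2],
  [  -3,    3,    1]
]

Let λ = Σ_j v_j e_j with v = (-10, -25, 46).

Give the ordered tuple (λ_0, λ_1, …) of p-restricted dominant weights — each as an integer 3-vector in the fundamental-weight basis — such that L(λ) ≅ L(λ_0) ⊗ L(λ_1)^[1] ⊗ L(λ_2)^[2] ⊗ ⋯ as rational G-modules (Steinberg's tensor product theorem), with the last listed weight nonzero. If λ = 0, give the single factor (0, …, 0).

((4, 2, 1),)

In the fundamental-weight basis, λ has coordinates c = M·v (v = (-10, -25, 46)):
  c_1 = (0)·(-10) + (-2)·(-25) + (-1)·(46) = 4
  c_2 = (-1)·(-10) + (4)·(-25) + 2·46 = 2
  c_3 = (-3)·(-10) + (3)·(-25) + 1·46 = 1
Writing each c_i in base p = 7:
  c_1 = 4 = 4·7^0
  c_2 = 2 = 2·7^0
  c_3 = 1 = 1·7^0
p-restricted factor λ_0 = (4, 2, 1)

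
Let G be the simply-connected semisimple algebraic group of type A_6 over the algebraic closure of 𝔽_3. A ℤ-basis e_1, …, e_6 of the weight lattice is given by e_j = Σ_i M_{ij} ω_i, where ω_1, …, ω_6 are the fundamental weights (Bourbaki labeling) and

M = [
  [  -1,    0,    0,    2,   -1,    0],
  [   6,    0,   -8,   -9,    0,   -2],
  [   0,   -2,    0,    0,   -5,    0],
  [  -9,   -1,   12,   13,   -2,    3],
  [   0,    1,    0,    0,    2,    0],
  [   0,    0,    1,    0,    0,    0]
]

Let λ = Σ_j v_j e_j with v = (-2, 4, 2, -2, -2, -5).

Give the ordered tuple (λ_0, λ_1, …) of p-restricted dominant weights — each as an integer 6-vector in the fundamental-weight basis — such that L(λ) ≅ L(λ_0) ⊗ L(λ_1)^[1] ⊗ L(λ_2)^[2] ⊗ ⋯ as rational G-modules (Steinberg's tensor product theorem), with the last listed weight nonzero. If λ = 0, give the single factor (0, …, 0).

Change of basis e → ω: c = M·v where v = (-2, 4, 2, -2, -2, -5):
  c_1 = -1*-2 + 0*4 + 0*2 + 2*-2 + -1*-2 + 0*-5 = 0
  c_2 = 6*-2 + 0*4 + -8*2 + -9*-2 + 0*-2 + -2*-5 = 0
  c_3 = 0*-2 + -2*4 + 0*2 + 0*-2 + -5*-2 + 0*-5 = 2
  c_4 = -9*-2 + -1*4 + 12*2 + 13*-2 + -2*-2 + 3*-5 = 1
  c_5 = 0*-2 + 1*4 + 0*2 + 0*-2 + 2*-2 + 0*-5 = 0
  c_6 = 0*-2 + 0*4 + 1*2 + 0*-2 + 0*-2 + 0*-5 = 2
Expand coordinatewise in base 3:
  c_1 = 0
  c_2 = 0
  c_3 = 2 = 2·3^0
  c_4 = 1 = 1·3^0
  c_5 = 0
  c_6 = 2 = 2·3^0
Factor λ_0 = (0, 0, 2, 1, 0, 2)

((0, 0, 2, 1, 0, 2),)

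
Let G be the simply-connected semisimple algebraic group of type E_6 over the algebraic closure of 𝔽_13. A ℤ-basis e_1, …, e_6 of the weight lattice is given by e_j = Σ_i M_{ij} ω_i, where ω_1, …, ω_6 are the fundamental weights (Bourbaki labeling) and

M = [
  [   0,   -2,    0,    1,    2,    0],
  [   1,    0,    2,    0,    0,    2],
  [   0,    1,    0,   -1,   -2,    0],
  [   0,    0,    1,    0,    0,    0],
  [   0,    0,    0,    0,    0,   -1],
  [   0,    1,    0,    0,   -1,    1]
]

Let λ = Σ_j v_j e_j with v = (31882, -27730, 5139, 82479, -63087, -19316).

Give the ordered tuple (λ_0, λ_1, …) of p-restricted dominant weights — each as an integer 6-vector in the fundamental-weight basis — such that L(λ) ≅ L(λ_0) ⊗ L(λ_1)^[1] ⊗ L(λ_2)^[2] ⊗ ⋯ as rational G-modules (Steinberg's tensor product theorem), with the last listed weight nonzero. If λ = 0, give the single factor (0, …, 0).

Converting to the ω-basis (c_i = row i of M dotted with v = (31882, -27730, 5139, 82479, -63087, -19316)):
  c_1 = (0)·(31882) + (-2)·(-27730) + (0)·(5139) + (1)·(82479) + (2)·(-63087) + (0)·(-19316) = 11765
  c_2 = (1)·(31882) + (0)·(-27730) + (2)·(5139) + (0)·(82479) + (0)·(-63087) + (2)·(-19316) = 3528
  c_3 = (0)·(31882) + (1)·(-27730) + (0)·(5139) + (-1)·(82479) + (-2)·(-63087) + (0)·(-19316) = 15965
  c_4 = (0)·(31882) + (0)·(-27730) + (1)·(5139) + (0)·(82479) + (0)·(-63087) + (0)·(-19316) = 5139
  c_5 = (0)·(31882) + (0)·(-27730) + (0)·(5139) + (0)·(82479) + (0)·(-63087) + (-1)·(-19316) = 19316
  c_6 = (0)·(31882) + (1)·(-27730) + (0)·(5139) + (0)·(82479) + (-1)·(-63087) + (1)·(-19316) = 16041
Base-13 expansion of each c_i:
  c_1 = 11765 = 0·13^0 + 8·13^1 + 4·13^2 + 5·13^3
  c_2 = 3528 = 5·13^0 + 11·13^1 + 7·13^2 + 1·13^3
  c_3 = 15965 = 1·13^0 + 6·13^1 + 3·13^2 + 7·13^3
  c_4 = 5139 = 4·13^0 + 5·13^1 + 4·13^2 + 2·13^3
  c_5 = 19316 = 11·13^0 + 3·13^1 + 10·13^2 + 8·13^3
  c_6 = 16041 = 12·13^0 + 11·13^1 + 3·13^2 + 7·13^3
p-restricted factor λ_0 = (0, 5, 1, 4, 11, 12)
p-restricted factor λ_1 = (8, 11, 6, 5, 3, 11)
p-restricted factor λ_2 = (4, 7, 3, 4, 10, 3)
p-restricted factor λ_3 = (5, 1, 7, 2, 8, 7)

((0, 5, 1, 4, 11, 12), (8, 11, 6, 5, 3, 11), (4, 7, 3, 4, 10, 3), (5, 1, 7, 2, 8, 7))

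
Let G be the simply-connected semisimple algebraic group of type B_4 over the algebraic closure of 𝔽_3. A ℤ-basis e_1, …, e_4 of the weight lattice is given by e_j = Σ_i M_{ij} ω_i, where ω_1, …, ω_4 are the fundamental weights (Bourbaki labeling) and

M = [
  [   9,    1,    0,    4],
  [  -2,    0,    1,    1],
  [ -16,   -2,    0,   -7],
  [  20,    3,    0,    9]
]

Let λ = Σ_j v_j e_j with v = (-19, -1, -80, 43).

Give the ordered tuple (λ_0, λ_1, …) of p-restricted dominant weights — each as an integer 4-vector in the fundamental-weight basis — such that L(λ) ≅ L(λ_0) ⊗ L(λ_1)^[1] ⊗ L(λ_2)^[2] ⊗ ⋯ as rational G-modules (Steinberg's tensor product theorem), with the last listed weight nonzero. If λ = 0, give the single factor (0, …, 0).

((0, 1, 2, 1), (0, 0, 1, 1))

Converting to the ω-basis (c_i = row i of M dotted with v = (-19, -1, -80, 43)):
  c_1 = 9*-19 + 1*-1 + 0*-80 + 4*43 = 0
  c_2 = -2*-19 + 0*-1 + 1*-80 + 1*43 = 1
  c_3 = -16*-19 + -2*-1 + 0*-80 + -7*43 = 5
  c_4 = 20*-19 + 3*-1 + 0*-80 + 9*43 = 4
Writing each c_i in base p = 3:
  c_1 = 0
  c_2 = 1 = 1·3^0
  c_3 = 5 = 2·3^0 + 1·3^1
  c_4 = 4 = 1·3^0 + 1·3^1
p-restricted factor λ_0 = (0, 1, 2, 1)
p-restricted factor λ_1 = (0, 0, 1, 1)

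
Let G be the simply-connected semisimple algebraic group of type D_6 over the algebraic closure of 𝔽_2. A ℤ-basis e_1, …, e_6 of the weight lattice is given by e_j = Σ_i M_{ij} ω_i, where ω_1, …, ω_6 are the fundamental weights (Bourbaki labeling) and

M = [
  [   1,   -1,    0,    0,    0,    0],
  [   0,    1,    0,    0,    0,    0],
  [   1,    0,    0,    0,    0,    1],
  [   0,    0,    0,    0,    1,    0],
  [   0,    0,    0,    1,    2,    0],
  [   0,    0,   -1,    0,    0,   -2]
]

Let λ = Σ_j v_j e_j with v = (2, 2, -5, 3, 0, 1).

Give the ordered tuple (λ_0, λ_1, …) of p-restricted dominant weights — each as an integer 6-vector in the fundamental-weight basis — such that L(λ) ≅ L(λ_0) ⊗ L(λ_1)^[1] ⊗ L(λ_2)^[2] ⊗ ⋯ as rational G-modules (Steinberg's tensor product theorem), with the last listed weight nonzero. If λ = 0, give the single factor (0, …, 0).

Compute c_i = Σ_j M_{ij} v_j with v = (2, 2, -5, 3, 0, 1):
  c_1 = 1*2 + -1*2 + 0*-5 + 0*3 + 0*0 + 0*1 = 0
  c_2 = 0*2 + 1*2 + 0*-5 + 0*3 + 0*0 + 0*1 = 2
  c_3 = 1*2 + 0*2 + 0*-5 + 0*3 + 0*0 + 1*1 = 3
  c_4 = 0*2 + 0*2 + 0*-5 + 0*3 + 1*0 + 0*1 = 0
  c_5 = 0*2 + 0*2 + 0*-5 + 1*3 + 2*0 + 0*1 = 3
  c_6 = 0*2 + 0*2 + -1*-5 + 0*3 + 0*0 + -2*1 = 3
Base-2 expansion of each c_i:
  c_1 = 0
  c_2 = 2 = 0·2^0 + 1·2^1
  c_3 = 3 = 1·2^0 + 1·2^1
  c_4 = 0
  c_5 = 3 = 1·2^0 + 1·2^1
  c_6 = 3 = 1·2^0 + 1·2^1
p-restricted factor λ_0 = (0, 0, 1, 0, 1, 1)
p-restricted factor λ_1 = (0, 1, 1, 0, 1, 1)

((0, 0, 1, 0, 1, 1), (0, 1, 1, 0, 1, 1))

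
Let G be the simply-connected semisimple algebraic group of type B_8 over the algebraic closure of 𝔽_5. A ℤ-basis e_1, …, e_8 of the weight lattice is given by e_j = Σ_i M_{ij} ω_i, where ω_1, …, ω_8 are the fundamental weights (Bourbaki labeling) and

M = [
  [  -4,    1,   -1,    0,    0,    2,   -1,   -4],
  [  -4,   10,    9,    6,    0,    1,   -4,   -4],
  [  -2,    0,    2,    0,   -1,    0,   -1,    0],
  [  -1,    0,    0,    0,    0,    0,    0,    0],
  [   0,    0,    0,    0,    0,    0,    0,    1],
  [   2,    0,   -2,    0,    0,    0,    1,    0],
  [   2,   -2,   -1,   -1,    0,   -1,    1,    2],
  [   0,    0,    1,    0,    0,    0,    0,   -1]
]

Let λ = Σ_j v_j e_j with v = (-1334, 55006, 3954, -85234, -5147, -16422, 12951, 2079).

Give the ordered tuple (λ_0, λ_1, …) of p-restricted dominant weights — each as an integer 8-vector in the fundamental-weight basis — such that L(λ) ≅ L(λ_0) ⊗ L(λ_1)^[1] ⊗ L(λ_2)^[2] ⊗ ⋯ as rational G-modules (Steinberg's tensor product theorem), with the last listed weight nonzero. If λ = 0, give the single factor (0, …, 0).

((2, 1, 2, 4, 4, 0, 1, 0), (0, 2, 4, 1, 0, 0, 1, 0), (1, 1, 0, 3, 3, 0, 0, 0), (3, 4, 2, 0, 1, 4, 2, 0), (3, 4, 4, 2, 3, 3, 3, 3))

In the fundamental-weight basis, λ has coordinates c = M·v (v = (-1334, 55006, 3954, -85234, -5147, -16422, 12951, 2079)):
  c_1 = (-4)·(-1334) + (1)·(55006) + (-1)·(3954) + (0)·(-85234) + (0)·(-5147) + (2)·(-16422) + (-1)·(12951) + (-4)·(2079) = 2277
  c_2 = (-4)·(-1334) + (10)·(55006) + (9)·(3954) + (6)·(-85234) + (0)·(-5147) + (1)·(-16422) + (-4)·(12951) + (-4)·(2079) = 3036
  c_3 = (-2)·(-1334) + (0)·(55006) + (2)·(3954) + (0)·(-85234) + (-1)·(-5147) + (0)·(-16422) + (-1)·(12951) + (0)·(2079) = 2772
  c_4 = (-1)·(-1334) + (0)·(55006) + (0)·(3954) + (0)·(-85234) + (0)·(-5147) + (0)·(-16422) + (0)·(12951) + (0)·(2079) = 1334
  c_5 = (0)·(-1334) + (0)·(55006) + (0)·(3954) + (0)·(-85234) + (0)·(-5147) + (0)·(-16422) + (0)·(12951) + (1)·(2079) = 2079
  c_6 = (2)·(-1334) + (0)·(55006) + (-2)·(3954) + (0)·(-85234) + (0)·(-5147) + (0)·(-16422) + (1)·(12951) + (0)·(2079) = 2375
  c_7 = (2)·(-1334) + (-2)·(55006) + (-1)·(3954) + (-1)·(-85234) + (0)·(-5147) + (-1)·(-16422) + (1)·(12951) + (2)·(2079) = 2131
  c_8 = (0)·(-1334) + (0)·(55006) + (1)·(3954) + (0)·(-85234) + (0)·(-5147) + (0)·(-16422) + (0)·(12951) + (-1)·(2079) = 1875
p = 5; digits c_i = Σ_j d_{ij}·5^j, 0 ≤ d_{ij} < 5:
  c_1 = 2277 = 2·5^0 + 0·5^1 + 1·5^2 + 3·5^3 + 3·5^4
  c_2 = 3036 = 1·5^0 + 2·5^1 + 1·5^2 + 4·5^3 + 4·5^4
  c_3 = 2772 = 2·5^0 + 4·5^1 + 0·5^2 + 2·5^3 + 4·5^4
  c_4 = 1334 = 4·5^0 + 1·5^1 + 3·5^2 + 0·5^3 + 2·5^4
  c_5 = 2079 = 4·5^0 + 0·5^1 + 3·5^2 + 1·5^3 + 3·5^4
  c_6 = 2375 = 0·5^0 + 0·5^1 + 0·5^2 + 4·5^3 + 3·5^4
  c_7 = 2131 = 1·5^0 + 1·5^1 + 0·5^2 + 2·5^3 + 3·5^4
  c_8 = 1875 = 0·5^0 + 0·5^1 + 0·5^2 + 0·5^3 + 3·5^4
λ_0 = (2, 1, 2, 4, 4, 0, 1, 0)
λ_1 = (0, 2, 4, 1, 0, 0, 1, 0)
λ_2 = (1, 1, 0, 3, 3, 0, 0, 0)
λ_3 = (3, 4, 2, 0, 1, 4, 2, 0)
λ_4 = (3, 4, 4, 2, 3, 3, 3, 3)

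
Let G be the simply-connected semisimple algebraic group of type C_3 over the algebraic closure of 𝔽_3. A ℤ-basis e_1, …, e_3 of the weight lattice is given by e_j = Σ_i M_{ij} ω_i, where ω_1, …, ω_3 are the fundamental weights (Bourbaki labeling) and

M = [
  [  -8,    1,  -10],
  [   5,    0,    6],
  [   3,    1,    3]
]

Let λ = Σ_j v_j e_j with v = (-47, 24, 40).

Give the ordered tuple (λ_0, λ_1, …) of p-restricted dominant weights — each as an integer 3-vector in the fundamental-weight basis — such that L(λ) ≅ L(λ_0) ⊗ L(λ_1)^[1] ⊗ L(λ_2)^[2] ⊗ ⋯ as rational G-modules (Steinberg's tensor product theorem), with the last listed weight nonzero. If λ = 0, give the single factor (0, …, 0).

Change of basis e → ω: c = M·v where v = (-47, 24, 40):
  c_1 = (-8)·(-47) + (1)·(24) + (-10)·(40) = 0
  c_2 = (5)·(-47) + (0)·(24) + (6)·(40) = 5
  c_3 = (3)·(-47) + (1)·(24) + (3)·(40) = 3
Writing each c_i in base p = 3:
  c_1 = 0
  c_2 = 5 = 2·3^0 + 1·3^1
  c_3 = 3 = 0·3^0 + 1·3^1
λ_0 = (0, 2, 0)
λ_1 = (0, 1, 1)

((0, 2, 0), (0, 1, 1))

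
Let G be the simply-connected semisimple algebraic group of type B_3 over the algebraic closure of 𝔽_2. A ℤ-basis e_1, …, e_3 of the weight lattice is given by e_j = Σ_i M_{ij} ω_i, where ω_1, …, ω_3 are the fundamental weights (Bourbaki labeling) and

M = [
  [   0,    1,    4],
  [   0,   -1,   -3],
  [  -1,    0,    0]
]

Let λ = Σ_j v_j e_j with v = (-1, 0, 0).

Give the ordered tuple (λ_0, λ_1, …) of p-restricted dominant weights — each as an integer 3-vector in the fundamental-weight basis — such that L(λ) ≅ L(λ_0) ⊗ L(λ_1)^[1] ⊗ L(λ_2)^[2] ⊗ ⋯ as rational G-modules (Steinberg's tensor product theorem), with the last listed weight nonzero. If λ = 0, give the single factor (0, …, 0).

((0, 0, 1),)

Compute c_i = Σ_j M_{ij} v_j with v = (-1, 0, 0):
  c_1 = (0)·(-1) + (1)·(0) + (4)·(0) = 0
  c_2 = (0)·(-1) + (-1)·(0) + (-3)·(0) = 0
  c_3 = (-1)·(-1) + (0)·(0) + (0)·(0) = 1
Writing each c_i in base p = 2:
  c_1 = 0
  c_2 = 0
  c_3 = 1 = 1·2^0
λ_0 = (0, 0, 1)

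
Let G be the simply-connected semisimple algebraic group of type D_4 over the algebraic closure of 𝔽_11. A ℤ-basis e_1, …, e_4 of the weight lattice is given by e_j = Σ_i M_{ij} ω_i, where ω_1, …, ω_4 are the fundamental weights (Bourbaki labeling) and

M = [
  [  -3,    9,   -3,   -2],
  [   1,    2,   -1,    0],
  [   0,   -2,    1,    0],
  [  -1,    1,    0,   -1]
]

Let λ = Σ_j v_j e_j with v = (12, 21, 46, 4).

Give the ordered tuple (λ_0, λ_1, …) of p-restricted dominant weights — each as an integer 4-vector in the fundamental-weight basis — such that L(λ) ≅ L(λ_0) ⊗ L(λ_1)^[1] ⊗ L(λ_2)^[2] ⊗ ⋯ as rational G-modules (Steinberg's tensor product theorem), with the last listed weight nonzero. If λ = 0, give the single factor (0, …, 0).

((7, 8, 4, 5),)

In the fundamental-weight basis, λ has coordinates c = M·v (v = (12, 21, 46, 4)):
  c_1 = (-3)·(12) + (9)·(21) + (-3)·(46) + (-2)·(4) = 7
  c_2 = (1)·(12) + (2)·(21) + (-1)·(46) + (0)·(4) = 8
  c_3 = (0)·(12) + (-2)·(21) + (1)·(46) + (0)·(4) = 4
  c_4 = (-1)·(12) + (1)·(21) + (0)·(46) + (-1)·(4) = 5
Writing each c_i in base p = 11:
  c_1 = 7 = 7·11^0
  c_2 = 8 = 8·11^0
  c_3 = 4 = 4·11^0
  c_4 = 5 = 5·11^0
Factor λ_0 = (7, 8, 4, 5)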